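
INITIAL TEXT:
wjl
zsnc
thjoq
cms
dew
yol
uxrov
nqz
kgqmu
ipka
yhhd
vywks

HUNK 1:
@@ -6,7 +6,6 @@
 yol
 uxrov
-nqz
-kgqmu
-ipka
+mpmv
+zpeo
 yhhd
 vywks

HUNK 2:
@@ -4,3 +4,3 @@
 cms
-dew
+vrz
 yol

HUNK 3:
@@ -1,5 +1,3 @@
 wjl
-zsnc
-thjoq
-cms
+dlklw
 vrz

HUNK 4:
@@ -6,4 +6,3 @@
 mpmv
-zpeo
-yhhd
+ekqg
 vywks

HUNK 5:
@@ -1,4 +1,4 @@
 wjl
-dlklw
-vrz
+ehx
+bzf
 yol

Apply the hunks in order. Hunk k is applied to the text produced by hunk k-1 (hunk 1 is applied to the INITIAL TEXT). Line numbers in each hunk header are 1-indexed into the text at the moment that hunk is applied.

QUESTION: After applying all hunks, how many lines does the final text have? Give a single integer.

Answer: 8

Derivation:
Hunk 1: at line 6 remove [nqz,kgqmu,ipka] add [mpmv,zpeo] -> 11 lines: wjl zsnc thjoq cms dew yol uxrov mpmv zpeo yhhd vywks
Hunk 2: at line 4 remove [dew] add [vrz] -> 11 lines: wjl zsnc thjoq cms vrz yol uxrov mpmv zpeo yhhd vywks
Hunk 3: at line 1 remove [zsnc,thjoq,cms] add [dlklw] -> 9 lines: wjl dlklw vrz yol uxrov mpmv zpeo yhhd vywks
Hunk 4: at line 6 remove [zpeo,yhhd] add [ekqg] -> 8 lines: wjl dlklw vrz yol uxrov mpmv ekqg vywks
Hunk 5: at line 1 remove [dlklw,vrz] add [ehx,bzf] -> 8 lines: wjl ehx bzf yol uxrov mpmv ekqg vywks
Final line count: 8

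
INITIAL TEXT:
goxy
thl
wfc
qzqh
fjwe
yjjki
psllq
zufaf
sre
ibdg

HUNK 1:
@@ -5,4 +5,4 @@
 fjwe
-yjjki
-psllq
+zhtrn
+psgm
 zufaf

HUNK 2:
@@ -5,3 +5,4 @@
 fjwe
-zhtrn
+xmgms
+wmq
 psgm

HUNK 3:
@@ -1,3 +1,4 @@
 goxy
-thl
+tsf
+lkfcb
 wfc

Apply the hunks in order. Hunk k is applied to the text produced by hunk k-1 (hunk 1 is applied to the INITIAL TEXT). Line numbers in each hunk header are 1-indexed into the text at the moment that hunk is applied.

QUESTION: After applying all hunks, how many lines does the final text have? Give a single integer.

Hunk 1: at line 5 remove [yjjki,psllq] add [zhtrn,psgm] -> 10 lines: goxy thl wfc qzqh fjwe zhtrn psgm zufaf sre ibdg
Hunk 2: at line 5 remove [zhtrn] add [xmgms,wmq] -> 11 lines: goxy thl wfc qzqh fjwe xmgms wmq psgm zufaf sre ibdg
Hunk 3: at line 1 remove [thl] add [tsf,lkfcb] -> 12 lines: goxy tsf lkfcb wfc qzqh fjwe xmgms wmq psgm zufaf sre ibdg
Final line count: 12

Answer: 12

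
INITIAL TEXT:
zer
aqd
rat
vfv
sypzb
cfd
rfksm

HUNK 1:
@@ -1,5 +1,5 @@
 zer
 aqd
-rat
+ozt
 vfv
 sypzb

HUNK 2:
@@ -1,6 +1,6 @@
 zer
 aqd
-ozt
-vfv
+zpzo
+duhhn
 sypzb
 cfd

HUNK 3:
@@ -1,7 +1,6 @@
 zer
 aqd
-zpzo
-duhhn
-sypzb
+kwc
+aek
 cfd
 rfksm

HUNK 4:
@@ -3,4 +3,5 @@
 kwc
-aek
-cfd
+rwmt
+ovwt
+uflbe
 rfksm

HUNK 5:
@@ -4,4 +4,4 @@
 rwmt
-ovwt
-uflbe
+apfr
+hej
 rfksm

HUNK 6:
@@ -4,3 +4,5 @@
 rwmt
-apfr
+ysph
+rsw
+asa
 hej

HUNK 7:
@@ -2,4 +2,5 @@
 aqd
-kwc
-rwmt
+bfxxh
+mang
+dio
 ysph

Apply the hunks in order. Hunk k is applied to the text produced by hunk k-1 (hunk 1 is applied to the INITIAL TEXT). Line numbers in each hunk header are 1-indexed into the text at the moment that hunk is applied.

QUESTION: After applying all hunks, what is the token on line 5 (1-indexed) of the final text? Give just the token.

Hunk 1: at line 1 remove [rat] add [ozt] -> 7 lines: zer aqd ozt vfv sypzb cfd rfksm
Hunk 2: at line 1 remove [ozt,vfv] add [zpzo,duhhn] -> 7 lines: zer aqd zpzo duhhn sypzb cfd rfksm
Hunk 3: at line 1 remove [zpzo,duhhn,sypzb] add [kwc,aek] -> 6 lines: zer aqd kwc aek cfd rfksm
Hunk 4: at line 3 remove [aek,cfd] add [rwmt,ovwt,uflbe] -> 7 lines: zer aqd kwc rwmt ovwt uflbe rfksm
Hunk 5: at line 4 remove [ovwt,uflbe] add [apfr,hej] -> 7 lines: zer aqd kwc rwmt apfr hej rfksm
Hunk 6: at line 4 remove [apfr] add [ysph,rsw,asa] -> 9 lines: zer aqd kwc rwmt ysph rsw asa hej rfksm
Hunk 7: at line 2 remove [kwc,rwmt] add [bfxxh,mang,dio] -> 10 lines: zer aqd bfxxh mang dio ysph rsw asa hej rfksm
Final line 5: dio

Answer: dio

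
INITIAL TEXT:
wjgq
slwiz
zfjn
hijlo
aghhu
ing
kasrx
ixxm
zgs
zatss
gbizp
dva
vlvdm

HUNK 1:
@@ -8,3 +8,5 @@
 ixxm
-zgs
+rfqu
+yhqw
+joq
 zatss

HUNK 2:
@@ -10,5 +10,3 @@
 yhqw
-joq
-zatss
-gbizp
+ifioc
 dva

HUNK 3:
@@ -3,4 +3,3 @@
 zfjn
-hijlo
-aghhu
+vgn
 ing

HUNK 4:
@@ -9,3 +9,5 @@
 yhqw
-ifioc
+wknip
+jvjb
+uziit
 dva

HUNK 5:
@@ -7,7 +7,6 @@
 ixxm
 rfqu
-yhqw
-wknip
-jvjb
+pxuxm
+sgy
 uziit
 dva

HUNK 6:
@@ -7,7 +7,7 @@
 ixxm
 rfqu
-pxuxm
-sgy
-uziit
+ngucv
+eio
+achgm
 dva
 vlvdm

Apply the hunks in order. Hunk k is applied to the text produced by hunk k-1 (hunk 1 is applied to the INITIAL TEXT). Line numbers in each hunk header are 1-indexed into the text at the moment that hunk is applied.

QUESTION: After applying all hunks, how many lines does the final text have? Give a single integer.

Hunk 1: at line 8 remove [zgs] add [rfqu,yhqw,joq] -> 15 lines: wjgq slwiz zfjn hijlo aghhu ing kasrx ixxm rfqu yhqw joq zatss gbizp dva vlvdm
Hunk 2: at line 10 remove [joq,zatss,gbizp] add [ifioc] -> 13 lines: wjgq slwiz zfjn hijlo aghhu ing kasrx ixxm rfqu yhqw ifioc dva vlvdm
Hunk 3: at line 3 remove [hijlo,aghhu] add [vgn] -> 12 lines: wjgq slwiz zfjn vgn ing kasrx ixxm rfqu yhqw ifioc dva vlvdm
Hunk 4: at line 9 remove [ifioc] add [wknip,jvjb,uziit] -> 14 lines: wjgq slwiz zfjn vgn ing kasrx ixxm rfqu yhqw wknip jvjb uziit dva vlvdm
Hunk 5: at line 7 remove [yhqw,wknip,jvjb] add [pxuxm,sgy] -> 13 lines: wjgq slwiz zfjn vgn ing kasrx ixxm rfqu pxuxm sgy uziit dva vlvdm
Hunk 6: at line 7 remove [pxuxm,sgy,uziit] add [ngucv,eio,achgm] -> 13 lines: wjgq slwiz zfjn vgn ing kasrx ixxm rfqu ngucv eio achgm dva vlvdm
Final line count: 13

Answer: 13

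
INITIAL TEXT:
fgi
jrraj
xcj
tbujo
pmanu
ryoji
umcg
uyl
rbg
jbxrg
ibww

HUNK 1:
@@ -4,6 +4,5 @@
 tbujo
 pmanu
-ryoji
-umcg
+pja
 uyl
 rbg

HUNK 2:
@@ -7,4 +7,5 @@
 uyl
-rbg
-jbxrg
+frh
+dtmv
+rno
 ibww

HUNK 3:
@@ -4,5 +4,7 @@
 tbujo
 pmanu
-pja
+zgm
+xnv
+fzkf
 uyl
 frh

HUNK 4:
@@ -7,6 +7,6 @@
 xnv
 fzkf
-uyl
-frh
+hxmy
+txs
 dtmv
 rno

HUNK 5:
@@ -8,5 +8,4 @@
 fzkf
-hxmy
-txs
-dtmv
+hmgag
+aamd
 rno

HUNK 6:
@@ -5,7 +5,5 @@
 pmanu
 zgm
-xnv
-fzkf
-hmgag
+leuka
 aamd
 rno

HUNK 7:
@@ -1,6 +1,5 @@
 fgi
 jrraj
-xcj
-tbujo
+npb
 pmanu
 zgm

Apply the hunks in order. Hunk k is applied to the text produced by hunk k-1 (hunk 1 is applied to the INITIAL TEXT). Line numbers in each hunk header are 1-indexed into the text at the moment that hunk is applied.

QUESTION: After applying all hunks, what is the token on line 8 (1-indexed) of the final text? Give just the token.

Hunk 1: at line 4 remove [ryoji,umcg] add [pja] -> 10 lines: fgi jrraj xcj tbujo pmanu pja uyl rbg jbxrg ibww
Hunk 2: at line 7 remove [rbg,jbxrg] add [frh,dtmv,rno] -> 11 lines: fgi jrraj xcj tbujo pmanu pja uyl frh dtmv rno ibww
Hunk 3: at line 4 remove [pja] add [zgm,xnv,fzkf] -> 13 lines: fgi jrraj xcj tbujo pmanu zgm xnv fzkf uyl frh dtmv rno ibww
Hunk 4: at line 7 remove [uyl,frh] add [hxmy,txs] -> 13 lines: fgi jrraj xcj tbujo pmanu zgm xnv fzkf hxmy txs dtmv rno ibww
Hunk 5: at line 8 remove [hxmy,txs,dtmv] add [hmgag,aamd] -> 12 lines: fgi jrraj xcj tbujo pmanu zgm xnv fzkf hmgag aamd rno ibww
Hunk 6: at line 5 remove [xnv,fzkf,hmgag] add [leuka] -> 10 lines: fgi jrraj xcj tbujo pmanu zgm leuka aamd rno ibww
Hunk 7: at line 1 remove [xcj,tbujo] add [npb] -> 9 lines: fgi jrraj npb pmanu zgm leuka aamd rno ibww
Final line 8: rno

Answer: rno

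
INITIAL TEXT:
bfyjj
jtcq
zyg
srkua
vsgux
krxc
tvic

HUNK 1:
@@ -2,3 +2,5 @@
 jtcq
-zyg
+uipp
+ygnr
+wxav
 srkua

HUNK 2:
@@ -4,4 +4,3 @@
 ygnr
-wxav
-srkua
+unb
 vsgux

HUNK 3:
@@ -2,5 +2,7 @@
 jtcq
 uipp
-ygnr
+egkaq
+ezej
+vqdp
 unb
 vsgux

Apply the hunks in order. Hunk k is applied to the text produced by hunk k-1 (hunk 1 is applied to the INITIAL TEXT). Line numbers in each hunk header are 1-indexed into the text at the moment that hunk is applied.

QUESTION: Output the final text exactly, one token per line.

Hunk 1: at line 2 remove [zyg] add [uipp,ygnr,wxav] -> 9 lines: bfyjj jtcq uipp ygnr wxav srkua vsgux krxc tvic
Hunk 2: at line 4 remove [wxav,srkua] add [unb] -> 8 lines: bfyjj jtcq uipp ygnr unb vsgux krxc tvic
Hunk 3: at line 2 remove [ygnr] add [egkaq,ezej,vqdp] -> 10 lines: bfyjj jtcq uipp egkaq ezej vqdp unb vsgux krxc tvic

Answer: bfyjj
jtcq
uipp
egkaq
ezej
vqdp
unb
vsgux
krxc
tvic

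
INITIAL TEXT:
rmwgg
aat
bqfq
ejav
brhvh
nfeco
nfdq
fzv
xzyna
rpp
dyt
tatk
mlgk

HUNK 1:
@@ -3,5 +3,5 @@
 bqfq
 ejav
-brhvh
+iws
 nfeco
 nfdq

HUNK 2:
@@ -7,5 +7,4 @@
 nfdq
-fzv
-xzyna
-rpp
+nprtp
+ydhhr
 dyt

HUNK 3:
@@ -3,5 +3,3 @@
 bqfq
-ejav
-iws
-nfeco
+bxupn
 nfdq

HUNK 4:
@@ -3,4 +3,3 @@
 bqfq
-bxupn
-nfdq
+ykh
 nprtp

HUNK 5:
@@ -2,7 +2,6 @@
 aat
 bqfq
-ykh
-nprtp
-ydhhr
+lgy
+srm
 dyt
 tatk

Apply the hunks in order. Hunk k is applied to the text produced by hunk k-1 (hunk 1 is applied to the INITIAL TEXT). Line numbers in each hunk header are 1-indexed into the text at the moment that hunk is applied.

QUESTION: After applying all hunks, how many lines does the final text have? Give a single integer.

Hunk 1: at line 3 remove [brhvh] add [iws] -> 13 lines: rmwgg aat bqfq ejav iws nfeco nfdq fzv xzyna rpp dyt tatk mlgk
Hunk 2: at line 7 remove [fzv,xzyna,rpp] add [nprtp,ydhhr] -> 12 lines: rmwgg aat bqfq ejav iws nfeco nfdq nprtp ydhhr dyt tatk mlgk
Hunk 3: at line 3 remove [ejav,iws,nfeco] add [bxupn] -> 10 lines: rmwgg aat bqfq bxupn nfdq nprtp ydhhr dyt tatk mlgk
Hunk 4: at line 3 remove [bxupn,nfdq] add [ykh] -> 9 lines: rmwgg aat bqfq ykh nprtp ydhhr dyt tatk mlgk
Hunk 5: at line 2 remove [ykh,nprtp,ydhhr] add [lgy,srm] -> 8 lines: rmwgg aat bqfq lgy srm dyt tatk mlgk
Final line count: 8

Answer: 8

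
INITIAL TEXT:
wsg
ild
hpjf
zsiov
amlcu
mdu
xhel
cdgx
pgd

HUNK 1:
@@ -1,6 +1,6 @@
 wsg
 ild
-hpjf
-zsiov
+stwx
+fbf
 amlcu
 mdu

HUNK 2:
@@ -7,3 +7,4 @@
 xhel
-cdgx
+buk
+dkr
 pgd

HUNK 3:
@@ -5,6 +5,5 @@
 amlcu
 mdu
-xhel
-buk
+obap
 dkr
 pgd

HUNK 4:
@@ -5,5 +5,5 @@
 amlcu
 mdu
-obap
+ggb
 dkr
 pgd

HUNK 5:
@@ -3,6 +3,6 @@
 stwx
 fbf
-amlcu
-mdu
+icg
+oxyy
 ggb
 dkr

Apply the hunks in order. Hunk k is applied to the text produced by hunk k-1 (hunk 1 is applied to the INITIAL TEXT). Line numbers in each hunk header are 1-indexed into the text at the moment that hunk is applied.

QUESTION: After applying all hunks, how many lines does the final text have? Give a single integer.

Hunk 1: at line 1 remove [hpjf,zsiov] add [stwx,fbf] -> 9 lines: wsg ild stwx fbf amlcu mdu xhel cdgx pgd
Hunk 2: at line 7 remove [cdgx] add [buk,dkr] -> 10 lines: wsg ild stwx fbf amlcu mdu xhel buk dkr pgd
Hunk 3: at line 5 remove [xhel,buk] add [obap] -> 9 lines: wsg ild stwx fbf amlcu mdu obap dkr pgd
Hunk 4: at line 5 remove [obap] add [ggb] -> 9 lines: wsg ild stwx fbf amlcu mdu ggb dkr pgd
Hunk 5: at line 3 remove [amlcu,mdu] add [icg,oxyy] -> 9 lines: wsg ild stwx fbf icg oxyy ggb dkr pgd
Final line count: 9

Answer: 9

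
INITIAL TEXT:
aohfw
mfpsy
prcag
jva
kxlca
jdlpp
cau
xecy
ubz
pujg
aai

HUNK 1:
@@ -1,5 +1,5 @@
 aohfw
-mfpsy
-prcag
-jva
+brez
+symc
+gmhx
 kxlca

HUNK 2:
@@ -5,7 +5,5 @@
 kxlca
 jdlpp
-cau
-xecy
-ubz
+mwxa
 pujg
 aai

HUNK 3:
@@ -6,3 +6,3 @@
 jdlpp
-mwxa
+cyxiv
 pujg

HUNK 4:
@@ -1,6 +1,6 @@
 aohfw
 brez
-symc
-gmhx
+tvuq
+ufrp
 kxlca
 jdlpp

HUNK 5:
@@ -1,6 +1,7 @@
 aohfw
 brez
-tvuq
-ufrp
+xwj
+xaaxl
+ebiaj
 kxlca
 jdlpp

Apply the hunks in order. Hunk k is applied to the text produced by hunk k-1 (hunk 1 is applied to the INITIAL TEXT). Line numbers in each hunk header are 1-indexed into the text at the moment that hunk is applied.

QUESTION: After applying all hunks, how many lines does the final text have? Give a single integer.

Answer: 10

Derivation:
Hunk 1: at line 1 remove [mfpsy,prcag,jva] add [brez,symc,gmhx] -> 11 lines: aohfw brez symc gmhx kxlca jdlpp cau xecy ubz pujg aai
Hunk 2: at line 5 remove [cau,xecy,ubz] add [mwxa] -> 9 lines: aohfw brez symc gmhx kxlca jdlpp mwxa pujg aai
Hunk 3: at line 6 remove [mwxa] add [cyxiv] -> 9 lines: aohfw brez symc gmhx kxlca jdlpp cyxiv pujg aai
Hunk 4: at line 1 remove [symc,gmhx] add [tvuq,ufrp] -> 9 lines: aohfw brez tvuq ufrp kxlca jdlpp cyxiv pujg aai
Hunk 5: at line 1 remove [tvuq,ufrp] add [xwj,xaaxl,ebiaj] -> 10 lines: aohfw brez xwj xaaxl ebiaj kxlca jdlpp cyxiv pujg aai
Final line count: 10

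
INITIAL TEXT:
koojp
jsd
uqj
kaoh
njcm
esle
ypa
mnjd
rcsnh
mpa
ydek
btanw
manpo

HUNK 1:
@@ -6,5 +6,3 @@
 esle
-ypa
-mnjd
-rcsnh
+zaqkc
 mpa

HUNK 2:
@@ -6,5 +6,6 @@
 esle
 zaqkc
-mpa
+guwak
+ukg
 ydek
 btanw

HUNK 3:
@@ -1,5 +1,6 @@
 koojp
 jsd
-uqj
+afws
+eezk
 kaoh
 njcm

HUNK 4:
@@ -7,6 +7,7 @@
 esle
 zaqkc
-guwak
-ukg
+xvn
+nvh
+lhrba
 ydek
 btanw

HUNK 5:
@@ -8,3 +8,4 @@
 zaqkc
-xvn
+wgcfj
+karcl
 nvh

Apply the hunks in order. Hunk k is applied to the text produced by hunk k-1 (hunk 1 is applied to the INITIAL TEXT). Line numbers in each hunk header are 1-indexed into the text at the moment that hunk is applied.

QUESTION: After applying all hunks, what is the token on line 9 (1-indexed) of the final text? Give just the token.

Hunk 1: at line 6 remove [ypa,mnjd,rcsnh] add [zaqkc] -> 11 lines: koojp jsd uqj kaoh njcm esle zaqkc mpa ydek btanw manpo
Hunk 2: at line 6 remove [mpa] add [guwak,ukg] -> 12 lines: koojp jsd uqj kaoh njcm esle zaqkc guwak ukg ydek btanw manpo
Hunk 3: at line 1 remove [uqj] add [afws,eezk] -> 13 lines: koojp jsd afws eezk kaoh njcm esle zaqkc guwak ukg ydek btanw manpo
Hunk 4: at line 7 remove [guwak,ukg] add [xvn,nvh,lhrba] -> 14 lines: koojp jsd afws eezk kaoh njcm esle zaqkc xvn nvh lhrba ydek btanw manpo
Hunk 5: at line 8 remove [xvn] add [wgcfj,karcl] -> 15 lines: koojp jsd afws eezk kaoh njcm esle zaqkc wgcfj karcl nvh lhrba ydek btanw manpo
Final line 9: wgcfj

Answer: wgcfj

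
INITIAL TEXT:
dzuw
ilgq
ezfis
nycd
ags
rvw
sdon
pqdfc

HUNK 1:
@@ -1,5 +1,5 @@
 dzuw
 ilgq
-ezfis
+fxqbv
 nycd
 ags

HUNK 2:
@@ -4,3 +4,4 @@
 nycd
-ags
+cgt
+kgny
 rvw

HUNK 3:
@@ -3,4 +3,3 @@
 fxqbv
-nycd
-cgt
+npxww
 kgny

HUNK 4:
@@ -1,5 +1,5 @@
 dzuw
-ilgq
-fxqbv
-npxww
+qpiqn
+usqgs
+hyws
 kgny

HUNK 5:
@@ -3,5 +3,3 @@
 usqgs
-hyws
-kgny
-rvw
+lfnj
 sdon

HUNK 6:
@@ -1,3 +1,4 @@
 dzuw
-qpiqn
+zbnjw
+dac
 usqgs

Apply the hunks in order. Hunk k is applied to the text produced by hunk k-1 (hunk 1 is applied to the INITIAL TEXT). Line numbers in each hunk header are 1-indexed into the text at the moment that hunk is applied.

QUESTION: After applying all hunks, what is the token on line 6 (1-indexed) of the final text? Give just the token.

Answer: sdon

Derivation:
Hunk 1: at line 1 remove [ezfis] add [fxqbv] -> 8 lines: dzuw ilgq fxqbv nycd ags rvw sdon pqdfc
Hunk 2: at line 4 remove [ags] add [cgt,kgny] -> 9 lines: dzuw ilgq fxqbv nycd cgt kgny rvw sdon pqdfc
Hunk 3: at line 3 remove [nycd,cgt] add [npxww] -> 8 lines: dzuw ilgq fxqbv npxww kgny rvw sdon pqdfc
Hunk 4: at line 1 remove [ilgq,fxqbv,npxww] add [qpiqn,usqgs,hyws] -> 8 lines: dzuw qpiqn usqgs hyws kgny rvw sdon pqdfc
Hunk 5: at line 3 remove [hyws,kgny,rvw] add [lfnj] -> 6 lines: dzuw qpiqn usqgs lfnj sdon pqdfc
Hunk 6: at line 1 remove [qpiqn] add [zbnjw,dac] -> 7 lines: dzuw zbnjw dac usqgs lfnj sdon pqdfc
Final line 6: sdon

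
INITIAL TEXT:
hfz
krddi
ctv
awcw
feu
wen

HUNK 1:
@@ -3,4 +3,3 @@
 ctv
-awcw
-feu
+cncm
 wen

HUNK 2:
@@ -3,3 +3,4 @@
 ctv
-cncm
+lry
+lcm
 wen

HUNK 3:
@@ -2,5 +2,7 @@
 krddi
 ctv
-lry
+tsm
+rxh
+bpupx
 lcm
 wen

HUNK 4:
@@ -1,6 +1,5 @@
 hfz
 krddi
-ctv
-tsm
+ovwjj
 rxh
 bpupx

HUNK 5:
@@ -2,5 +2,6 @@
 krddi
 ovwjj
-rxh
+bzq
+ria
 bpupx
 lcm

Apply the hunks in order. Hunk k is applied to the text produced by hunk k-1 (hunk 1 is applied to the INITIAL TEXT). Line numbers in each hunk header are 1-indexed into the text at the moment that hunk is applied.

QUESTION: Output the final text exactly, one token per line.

Answer: hfz
krddi
ovwjj
bzq
ria
bpupx
lcm
wen

Derivation:
Hunk 1: at line 3 remove [awcw,feu] add [cncm] -> 5 lines: hfz krddi ctv cncm wen
Hunk 2: at line 3 remove [cncm] add [lry,lcm] -> 6 lines: hfz krddi ctv lry lcm wen
Hunk 3: at line 2 remove [lry] add [tsm,rxh,bpupx] -> 8 lines: hfz krddi ctv tsm rxh bpupx lcm wen
Hunk 4: at line 1 remove [ctv,tsm] add [ovwjj] -> 7 lines: hfz krddi ovwjj rxh bpupx lcm wen
Hunk 5: at line 2 remove [rxh] add [bzq,ria] -> 8 lines: hfz krddi ovwjj bzq ria bpupx lcm wen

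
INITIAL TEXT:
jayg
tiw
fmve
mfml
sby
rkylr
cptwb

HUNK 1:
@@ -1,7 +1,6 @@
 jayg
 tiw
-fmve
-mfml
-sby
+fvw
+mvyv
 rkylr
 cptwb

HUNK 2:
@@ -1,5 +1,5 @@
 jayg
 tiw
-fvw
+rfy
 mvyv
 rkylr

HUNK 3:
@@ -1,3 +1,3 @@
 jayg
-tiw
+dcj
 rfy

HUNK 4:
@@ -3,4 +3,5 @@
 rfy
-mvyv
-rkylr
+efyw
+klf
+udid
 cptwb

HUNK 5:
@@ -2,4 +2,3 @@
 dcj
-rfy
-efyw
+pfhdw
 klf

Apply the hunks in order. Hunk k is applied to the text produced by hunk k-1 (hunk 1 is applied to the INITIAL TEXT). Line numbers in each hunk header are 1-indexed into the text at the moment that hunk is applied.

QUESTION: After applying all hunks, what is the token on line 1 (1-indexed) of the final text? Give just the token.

Answer: jayg

Derivation:
Hunk 1: at line 1 remove [fmve,mfml,sby] add [fvw,mvyv] -> 6 lines: jayg tiw fvw mvyv rkylr cptwb
Hunk 2: at line 1 remove [fvw] add [rfy] -> 6 lines: jayg tiw rfy mvyv rkylr cptwb
Hunk 3: at line 1 remove [tiw] add [dcj] -> 6 lines: jayg dcj rfy mvyv rkylr cptwb
Hunk 4: at line 3 remove [mvyv,rkylr] add [efyw,klf,udid] -> 7 lines: jayg dcj rfy efyw klf udid cptwb
Hunk 5: at line 2 remove [rfy,efyw] add [pfhdw] -> 6 lines: jayg dcj pfhdw klf udid cptwb
Final line 1: jayg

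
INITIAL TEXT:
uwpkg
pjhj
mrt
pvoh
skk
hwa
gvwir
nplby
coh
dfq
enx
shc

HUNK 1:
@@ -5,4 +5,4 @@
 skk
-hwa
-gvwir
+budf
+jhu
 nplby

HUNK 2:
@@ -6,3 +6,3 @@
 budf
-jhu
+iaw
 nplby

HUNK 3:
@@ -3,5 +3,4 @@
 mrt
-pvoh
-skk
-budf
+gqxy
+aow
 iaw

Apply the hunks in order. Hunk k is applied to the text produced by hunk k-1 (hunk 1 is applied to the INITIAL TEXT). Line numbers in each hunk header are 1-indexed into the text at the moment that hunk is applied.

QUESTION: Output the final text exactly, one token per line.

Answer: uwpkg
pjhj
mrt
gqxy
aow
iaw
nplby
coh
dfq
enx
shc

Derivation:
Hunk 1: at line 5 remove [hwa,gvwir] add [budf,jhu] -> 12 lines: uwpkg pjhj mrt pvoh skk budf jhu nplby coh dfq enx shc
Hunk 2: at line 6 remove [jhu] add [iaw] -> 12 lines: uwpkg pjhj mrt pvoh skk budf iaw nplby coh dfq enx shc
Hunk 3: at line 3 remove [pvoh,skk,budf] add [gqxy,aow] -> 11 lines: uwpkg pjhj mrt gqxy aow iaw nplby coh dfq enx shc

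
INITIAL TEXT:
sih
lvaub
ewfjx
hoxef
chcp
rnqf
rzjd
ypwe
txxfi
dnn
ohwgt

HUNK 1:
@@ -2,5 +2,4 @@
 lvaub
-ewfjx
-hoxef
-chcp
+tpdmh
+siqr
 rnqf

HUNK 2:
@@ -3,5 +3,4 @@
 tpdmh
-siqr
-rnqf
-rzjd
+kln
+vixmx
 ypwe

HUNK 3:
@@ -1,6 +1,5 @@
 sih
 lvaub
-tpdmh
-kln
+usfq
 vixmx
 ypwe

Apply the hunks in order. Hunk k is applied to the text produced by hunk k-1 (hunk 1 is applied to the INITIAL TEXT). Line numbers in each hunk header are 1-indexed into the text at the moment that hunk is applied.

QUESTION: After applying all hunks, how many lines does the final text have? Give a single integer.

Hunk 1: at line 2 remove [ewfjx,hoxef,chcp] add [tpdmh,siqr] -> 10 lines: sih lvaub tpdmh siqr rnqf rzjd ypwe txxfi dnn ohwgt
Hunk 2: at line 3 remove [siqr,rnqf,rzjd] add [kln,vixmx] -> 9 lines: sih lvaub tpdmh kln vixmx ypwe txxfi dnn ohwgt
Hunk 3: at line 1 remove [tpdmh,kln] add [usfq] -> 8 lines: sih lvaub usfq vixmx ypwe txxfi dnn ohwgt
Final line count: 8

Answer: 8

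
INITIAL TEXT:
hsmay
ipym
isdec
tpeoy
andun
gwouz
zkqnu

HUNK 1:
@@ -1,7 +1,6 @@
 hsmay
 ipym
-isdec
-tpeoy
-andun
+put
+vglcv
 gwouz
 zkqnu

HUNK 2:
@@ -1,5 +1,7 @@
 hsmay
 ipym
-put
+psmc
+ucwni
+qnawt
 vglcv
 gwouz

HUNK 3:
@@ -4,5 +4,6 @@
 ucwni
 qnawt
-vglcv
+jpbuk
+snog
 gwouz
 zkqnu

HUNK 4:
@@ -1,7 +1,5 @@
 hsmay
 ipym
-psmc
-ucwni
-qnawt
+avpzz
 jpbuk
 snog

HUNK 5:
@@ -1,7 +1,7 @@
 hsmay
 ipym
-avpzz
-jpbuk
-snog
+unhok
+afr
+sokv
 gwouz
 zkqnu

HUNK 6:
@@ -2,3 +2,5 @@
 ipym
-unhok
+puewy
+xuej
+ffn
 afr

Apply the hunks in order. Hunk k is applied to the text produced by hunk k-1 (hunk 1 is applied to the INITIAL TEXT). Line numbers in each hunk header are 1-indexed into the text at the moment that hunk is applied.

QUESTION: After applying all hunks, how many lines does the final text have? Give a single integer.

Answer: 9

Derivation:
Hunk 1: at line 1 remove [isdec,tpeoy,andun] add [put,vglcv] -> 6 lines: hsmay ipym put vglcv gwouz zkqnu
Hunk 2: at line 1 remove [put] add [psmc,ucwni,qnawt] -> 8 lines: hsmay ipym psmc ucwni qnawt vglcv gwouz zkqnu
Hunk 3: at line 4 remove [vglcv] add [jpbuk,snog] -> 9 lines: hsmay ipym psmc ucwni qnawt jpbuk snog gwouz zkqnu
Hunk 4: at line 1 remove [psmc,ucwni,qnawt] add [avpzz] -> 7 lines: hsmay ipym avpzz jpbuk snog gwouz zkqnu
Hunk 5: at line 1 remove [avpzz,jpbuk,snog] add [unhok,afr,sokv] -> 7 lines: hsmay ipym unhok afr sokv gwouz zkqnu
Hunk 6: at line 2 remove [unhok] add [puewy,xuej,ffn] -> 9 lines: hsmay ipym puewy xuej ffn afr sokv gwouz zkqnu
Final line count: 9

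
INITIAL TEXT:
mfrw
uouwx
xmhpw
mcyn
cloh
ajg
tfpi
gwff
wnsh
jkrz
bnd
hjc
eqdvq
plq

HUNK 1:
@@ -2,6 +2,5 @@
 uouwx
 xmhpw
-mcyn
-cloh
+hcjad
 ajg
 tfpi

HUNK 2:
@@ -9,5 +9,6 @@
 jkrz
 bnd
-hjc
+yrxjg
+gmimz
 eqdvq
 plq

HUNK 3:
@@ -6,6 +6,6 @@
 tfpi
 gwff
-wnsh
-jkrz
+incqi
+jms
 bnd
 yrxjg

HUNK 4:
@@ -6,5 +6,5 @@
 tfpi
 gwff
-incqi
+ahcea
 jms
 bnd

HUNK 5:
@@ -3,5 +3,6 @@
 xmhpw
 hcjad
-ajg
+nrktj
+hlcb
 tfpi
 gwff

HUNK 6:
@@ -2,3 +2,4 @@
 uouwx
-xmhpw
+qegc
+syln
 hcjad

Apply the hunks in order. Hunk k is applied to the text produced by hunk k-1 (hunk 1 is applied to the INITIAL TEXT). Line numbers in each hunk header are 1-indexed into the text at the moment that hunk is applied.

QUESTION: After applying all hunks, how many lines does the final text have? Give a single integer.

Hunk 1: at line 2 remove [mcyn,cloh] add [hcjad] -> 13 lines: mfrw uouwx xmhpw hcjad ajg tfpi gwff wnsh jkrz bnd hjc eqdvq plq
Hunk 2: at line 9 remove [hjc] add [yrxjg,gmimz] -> 14 lines: mfrw uouwx xmhpw hcjad ajg tfpi gwff wnsh jkrz bnd yrxjg gmimz eqdvq plq
Hunk 3: at line 6 remove [wnsh,jkrz] add [incqi,jms] -> 14 lines: mfrw uouwx xmhpw hcjad ajg tfpi gwff incqi jms bnd yrxjg gmimz eqdvq plq
Hunk 4: at line 6 remove [incqi] add [ahcea] -> 14 lines: mfrw uouwx xmhpw hcjad ajg tfpi gwff ahcea jms bnd yrxjg gmimz eqdvq plq
Hunk 5: at line 3 remove [ajg] add [nrktj,hlcb] -> 15 lines: mfrw uouwx xmhpw hcjad nrktj hlcb tfpi gwff ahcea jms bnd yrxjg gmimz eqdvq plq
Hunk 6: at line 2 remove [xmhpw] add [qegc,syln] -> 16 lines: mfrw uouwx qegc syln hcjad nrktj hlcb tfpi gwff ahcea jms bnd yrxjg gmimz eqdvq plq
Final line count: 16

Answer: 16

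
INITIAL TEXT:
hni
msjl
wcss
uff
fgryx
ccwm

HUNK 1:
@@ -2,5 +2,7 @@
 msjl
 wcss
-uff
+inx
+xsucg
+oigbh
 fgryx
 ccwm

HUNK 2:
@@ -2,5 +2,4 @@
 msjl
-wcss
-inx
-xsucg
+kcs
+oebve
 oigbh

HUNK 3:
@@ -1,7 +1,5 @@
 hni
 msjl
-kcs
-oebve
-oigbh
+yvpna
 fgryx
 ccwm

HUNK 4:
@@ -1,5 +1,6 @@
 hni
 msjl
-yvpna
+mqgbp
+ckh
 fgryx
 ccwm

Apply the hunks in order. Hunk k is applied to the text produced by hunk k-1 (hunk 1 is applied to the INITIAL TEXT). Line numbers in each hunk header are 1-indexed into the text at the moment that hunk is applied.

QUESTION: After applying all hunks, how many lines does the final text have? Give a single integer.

Hunk 1: at line 2 remove [uff] add [inx,xsucg,oigbh] -> 8 lines: hni msjl wcss inx xsucg oigbh fgryx ccwm
Hunk 2: at line 2 remove [wcss,inx,xsucg] add [kcs,oebve] -> 7 lines: hni msjl kcs oebve oigbh fgryx ccwm
Hunk 3: at line 1 remove [kcs,oebve,oigbh] add [yvpna] -> 5 lines: hni msjl yvpna fgryx ccwm
Hunk 4: at line 1 remove [yvpna] add [mqgbp,ckh] -> 6 lines: hni msjl mqgbp ckh fgryx ccwm
Final line count: 6

Answer: 6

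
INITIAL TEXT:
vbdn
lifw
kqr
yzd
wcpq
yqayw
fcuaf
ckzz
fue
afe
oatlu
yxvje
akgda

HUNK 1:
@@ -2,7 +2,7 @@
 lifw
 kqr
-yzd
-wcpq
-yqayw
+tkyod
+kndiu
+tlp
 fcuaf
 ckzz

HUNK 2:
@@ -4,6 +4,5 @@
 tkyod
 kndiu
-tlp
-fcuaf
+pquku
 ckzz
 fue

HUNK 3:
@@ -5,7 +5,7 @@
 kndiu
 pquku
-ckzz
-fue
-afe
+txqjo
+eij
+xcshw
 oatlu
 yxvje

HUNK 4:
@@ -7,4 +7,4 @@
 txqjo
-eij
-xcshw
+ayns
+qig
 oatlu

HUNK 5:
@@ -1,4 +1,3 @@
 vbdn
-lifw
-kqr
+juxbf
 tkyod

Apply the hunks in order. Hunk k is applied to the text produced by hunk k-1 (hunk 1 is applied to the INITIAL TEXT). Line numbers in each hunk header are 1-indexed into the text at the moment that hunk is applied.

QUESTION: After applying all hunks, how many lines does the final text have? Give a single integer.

Hunk 1: at line 2 remove [yzd,wcpq,yqayw] add [tkyod,kndiu,tlp] -> 13 lines: vbdn lifw kqr tkyod kndiu tlp fcuaf ckzz fue afe oatlu yxvje akgda
Hunk 2: at line 4 remove [tlp,fcuaf] add [pquku] -> 12 lines: vbdn lifw kqr tkyod kndiu pquku ckzz fue afe oatlu yxvje akgda
Hunk 3: at line 5 remove [ckzz,fue,afe] add [txqjo,eij,xcshw] -> 12 lines: vbdn lifw kqr tkyod kndiu pquku txqjo eij xcshw oatlu yxvje akgda
Hunk 4: at line 7 remove [eij,xcshw] add [ayns,qig] -> 12 lines: vbdn lifw kqr tkyod kndiu pquku txqjo ayns qig oatlu yxvje akgda
Hunk 5: at line 1 remove [lifw,kqr] add [juxbf] -> 11 lines: vbdn juxbf tkyod kndiu pquku txqjo ayns qig oatlu yxvje akgda
Final line count: 11

Answer: 11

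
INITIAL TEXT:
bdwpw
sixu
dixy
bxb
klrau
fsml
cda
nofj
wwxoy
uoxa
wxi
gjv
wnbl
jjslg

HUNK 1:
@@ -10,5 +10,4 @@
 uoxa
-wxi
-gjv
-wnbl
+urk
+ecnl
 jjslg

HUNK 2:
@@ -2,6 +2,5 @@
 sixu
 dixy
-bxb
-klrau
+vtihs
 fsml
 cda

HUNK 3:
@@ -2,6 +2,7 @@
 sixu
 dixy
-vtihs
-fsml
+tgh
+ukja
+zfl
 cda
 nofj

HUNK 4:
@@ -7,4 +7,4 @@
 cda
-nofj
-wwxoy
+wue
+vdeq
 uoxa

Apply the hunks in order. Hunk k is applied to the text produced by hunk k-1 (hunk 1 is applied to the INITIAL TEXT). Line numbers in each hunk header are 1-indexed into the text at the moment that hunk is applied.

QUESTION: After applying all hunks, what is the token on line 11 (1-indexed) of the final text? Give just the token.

Hunk 1: at line 10 remove [wxi,gjv,wnbl] add [urk,ecnl] -> 13 lines: bdwpw sixu dixy bxb klrau fsml cda nofj wwxoy uoxa urk ecnl jjslg
Hunk 2: at line 2 remove [bxb,klrau] add [vtihs] -> 12 lines: bdwpw sixu dixy vtihs fsml cda nofj wwxoy uoxa urk ecnl jjslg
Hunk 3: at line 2 remove [vtihs,fsml] add [tgh,ukja,zfl] -> 13 lines: bdwpw sixu dixy tgh ukja zfl cda nofj wwxoy uoxa urk ecnl jjslg
Hunk 4: at line 7 remove [nofj,wwxoy] add [wue,vdeq] -> 13 lines: bdwpw sixu dixy tgh ukja zfl cda wue vdeq uoxa urk ecnl jjslg
Final line 11: urk

Answer: urk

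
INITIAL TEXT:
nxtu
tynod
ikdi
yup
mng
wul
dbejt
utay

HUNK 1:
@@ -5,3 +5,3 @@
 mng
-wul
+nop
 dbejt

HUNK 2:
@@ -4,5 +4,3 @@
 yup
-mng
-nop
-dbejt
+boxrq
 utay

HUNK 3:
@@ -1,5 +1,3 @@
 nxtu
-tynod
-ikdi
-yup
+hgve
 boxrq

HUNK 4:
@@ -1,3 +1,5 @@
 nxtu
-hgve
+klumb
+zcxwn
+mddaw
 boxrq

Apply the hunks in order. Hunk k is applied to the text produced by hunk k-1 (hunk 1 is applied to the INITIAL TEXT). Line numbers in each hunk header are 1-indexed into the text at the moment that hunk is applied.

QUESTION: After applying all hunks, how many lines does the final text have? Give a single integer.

Hunk 1: at line 5 remove [wul] add [nop] -> 8 lines: nxtu tynod ikdi yup mng nop dbejt utay
Hunk 2: at line 4 remove [mng,nop,dbejt] add [boxrq] -> 6 lines: nxtu tynod ikdi yup boxrq utay
Hunk 3: at line 1 remove [tynod,ikdi,yup] add [hgve] -> 4 lines: nxtu hgve boxrq utay
Hunk 4: at line 1 remove [hgve] add [klumb,zcxwn,mddaw] -> 6 lines: nxtu klumb zcxwn mddaw boxrq utay
Final line count: 6

Answer: 6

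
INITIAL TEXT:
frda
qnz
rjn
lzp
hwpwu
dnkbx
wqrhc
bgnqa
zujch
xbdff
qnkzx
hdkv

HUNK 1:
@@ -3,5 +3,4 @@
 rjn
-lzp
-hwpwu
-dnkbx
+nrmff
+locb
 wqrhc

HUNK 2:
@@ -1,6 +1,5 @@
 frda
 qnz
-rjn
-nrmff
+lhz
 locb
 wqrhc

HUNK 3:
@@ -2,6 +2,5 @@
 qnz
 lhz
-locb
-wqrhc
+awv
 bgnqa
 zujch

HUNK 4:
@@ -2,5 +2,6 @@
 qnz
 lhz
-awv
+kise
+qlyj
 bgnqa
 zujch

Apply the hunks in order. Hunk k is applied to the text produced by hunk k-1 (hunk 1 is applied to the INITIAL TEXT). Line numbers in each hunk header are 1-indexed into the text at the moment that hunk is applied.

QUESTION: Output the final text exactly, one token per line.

Hunk 1: at line 3 remove [lzp,hwpwu,dnkbx] add [nrmff,locb] -> 11 lines: frda qnz rjn nrmff locb wqrhc bgnqa zujch xbdff qnkzx hdkv
Hunk 2: at line 1 remove [rjn,nrmff] add [lhz] -> 10 lines: frda qnz lhz locb wqrhc bgnqa zujch xbdff qnkzx hdkv
Hunk 3: at line 2 remove [locb,wqrhc] add [awv] -> 9 lines: frda qnz lhz awv bgnqa zujch xbdff qnkzx hdkv
Hunk 4: at line 2 remove [awv] add [kise,qlyj] -> 10 lines: frda qnz lhz kise qlyj bgnqa zujch xbdff qnkzx hdkv

Answer: frda
qnz
lhz
kise
qlyj
bgnqa
zujch
xbdff
qnkzx
hdkv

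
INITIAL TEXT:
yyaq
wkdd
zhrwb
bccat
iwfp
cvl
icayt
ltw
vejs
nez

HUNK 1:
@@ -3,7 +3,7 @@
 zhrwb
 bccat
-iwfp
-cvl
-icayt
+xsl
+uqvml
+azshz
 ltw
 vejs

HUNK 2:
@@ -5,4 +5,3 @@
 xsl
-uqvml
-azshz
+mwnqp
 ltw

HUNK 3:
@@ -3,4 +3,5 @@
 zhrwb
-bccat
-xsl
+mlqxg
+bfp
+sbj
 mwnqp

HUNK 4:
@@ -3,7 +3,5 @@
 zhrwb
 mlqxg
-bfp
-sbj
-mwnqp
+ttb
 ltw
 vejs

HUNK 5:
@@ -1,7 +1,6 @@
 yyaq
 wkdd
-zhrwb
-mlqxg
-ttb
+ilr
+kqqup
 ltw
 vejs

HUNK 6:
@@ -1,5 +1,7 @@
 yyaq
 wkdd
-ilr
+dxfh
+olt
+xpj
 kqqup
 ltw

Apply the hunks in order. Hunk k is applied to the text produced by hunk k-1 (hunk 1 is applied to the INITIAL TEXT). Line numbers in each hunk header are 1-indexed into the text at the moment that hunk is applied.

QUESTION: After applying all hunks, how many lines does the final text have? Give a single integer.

Answer: 9

Derivation:
Hunk 1: at line 3 remove [iwfp,cvl,icayt] add [xsl,uqvml,azshz] -> 10 lines: yyaq wkdd zhrwb bccat xsl uqvml azshz ltw vejs nez
Hunk 2: at line 5 remove [uqvml,azshz] add [mwnqp] -> 9 lines: yyaq wkdd zhrwb bccat xsl mwnqp ltw vejs nez
Hunk 3: at line 3 remove [bccat,xsl] add [mlqxg,bfp,sbj] -> 10 lines: yyaq wkdd zhrwb mlqxg bfp sbj mwnqp ltw vejs nez
Hunk 4: at line 3 remove [bfp,sbj,mwnqp] add [ttb] -> 8 lines: yyaq wkdd zhrwb mlqxg ttb ltw vejs nez
Hunk 5: at line 1 remove [zhrwb,mlqxg,ttb] add [ilr,kqqup] -> 7 lines: yyaq wkdd ilr kqqup ltw vejs nez
Hunk 6: at line 1 remove [ilr] add [dxfh,olt,xpj] -> 9 lines: yyaq wkdd dxfh olt xpj kqqup ltw vejs nez
Final line count: 9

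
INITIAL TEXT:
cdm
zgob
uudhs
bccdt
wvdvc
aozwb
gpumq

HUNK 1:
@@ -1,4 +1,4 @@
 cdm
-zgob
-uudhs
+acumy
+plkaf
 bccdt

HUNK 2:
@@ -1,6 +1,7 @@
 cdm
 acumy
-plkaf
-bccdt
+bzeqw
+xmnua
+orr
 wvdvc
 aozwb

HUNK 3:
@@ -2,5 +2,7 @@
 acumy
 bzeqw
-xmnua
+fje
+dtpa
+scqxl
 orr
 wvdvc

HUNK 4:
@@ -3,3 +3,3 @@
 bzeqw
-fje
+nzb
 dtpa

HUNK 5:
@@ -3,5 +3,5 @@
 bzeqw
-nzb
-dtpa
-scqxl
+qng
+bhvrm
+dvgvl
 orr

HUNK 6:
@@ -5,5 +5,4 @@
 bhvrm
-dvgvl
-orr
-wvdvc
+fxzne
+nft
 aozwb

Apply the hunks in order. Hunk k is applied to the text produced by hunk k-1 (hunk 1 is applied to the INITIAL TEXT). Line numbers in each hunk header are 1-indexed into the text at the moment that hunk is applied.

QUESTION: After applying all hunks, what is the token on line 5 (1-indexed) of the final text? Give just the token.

Answer: bhvrm

Derivation:
Hunk 1: at line 1 remove [zgob,uudhs] add [acumy,plkaf] -> 7 lines: cdm acumy plkaf bccdt wvdvc aozwb gpumq
Hunk 2: at line 1 remove [plkaf,bccdt] add [bzeqw,xmnua,orr] -> 8 lines: cdm acumy bzeqw xmnua orr wvdvc aozwb gpumq
Hunk 3: at line 2 remove [xmnua] add [fje,dtpa,scqxl] -> 10 lines: cdm acumy bzeqw fje dtpa scqxl orr wvdvc aozwb gpumq
Hunk 4: at line 3 remove [fje] add [nzb] -> 10 lines: cdm acumy bzeqw nzb dtpa scqxl orr wvdvc aozwb gpumq
Hunk 5: at line 3 remove [nzb,dtpa,scqxl] add [qng,bhvrm,dvgvl] -> 10 lines: cdm acumy bzeqw qng bhvrm dvgvl orr wvdvc aozwb gpumq
Hunk 6: at line 5 remove [dvgvl,orr,wvdvc] add [fxzne,nft] -> 9 lines: cdm acumy bzeqw qng bhvrm fxzne nft aozwb gpumq
Final line 5: bhvrm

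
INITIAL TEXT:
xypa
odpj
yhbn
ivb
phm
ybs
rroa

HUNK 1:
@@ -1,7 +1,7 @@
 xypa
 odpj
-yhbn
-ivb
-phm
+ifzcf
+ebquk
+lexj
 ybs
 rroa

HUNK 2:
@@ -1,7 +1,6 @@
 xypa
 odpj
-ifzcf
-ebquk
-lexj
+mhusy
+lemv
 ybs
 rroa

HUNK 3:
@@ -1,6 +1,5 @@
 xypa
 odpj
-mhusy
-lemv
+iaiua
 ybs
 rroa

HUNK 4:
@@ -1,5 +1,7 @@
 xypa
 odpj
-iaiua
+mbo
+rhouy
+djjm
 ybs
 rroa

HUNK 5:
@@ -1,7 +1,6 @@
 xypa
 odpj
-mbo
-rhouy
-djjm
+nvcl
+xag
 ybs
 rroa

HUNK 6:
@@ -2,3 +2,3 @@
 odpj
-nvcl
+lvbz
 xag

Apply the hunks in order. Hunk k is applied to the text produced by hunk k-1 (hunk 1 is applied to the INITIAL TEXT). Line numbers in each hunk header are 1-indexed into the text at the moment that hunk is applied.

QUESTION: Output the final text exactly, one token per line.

Answer: xypa
odpj
lvbz
xag
ybs
rroa

Derivation:
Hunk 1: at line 1 remove [yhbn,ivb,phm] add [ifzcf,ebquk,lexj] -> 7 lines: xypa odpj ifzcf ebquk lexj ybs rroa
Hunk 2: at line 1 remove [ifzcf,ebquk,lexj] add [mhusy,lemv] -> 6 lines: xypa odpj mhusy lemv ybs rroa
Hunk 3: at line 1 remove [mhusy,lemv] add [iaiua] -> 5 lines: xypa odpj iaiua ybs rroa
Hunk 4: at line 1 remove [iaiua] add [mbo,rhouy,djjm] -> 7 lines: xypa odpj mbo rhouy djjm ybs rroa
Hunk 5: at line 1 remove [mbo,rhouy,djjm] add [nvcl,xag] -> 6 lines: xypa odpj nvcl xag ybs rroa
Hunk 6: at line 2 remove [nvcl] add [lvbz] -> 6 lines: xypa odpj lvbz xag ybs rroa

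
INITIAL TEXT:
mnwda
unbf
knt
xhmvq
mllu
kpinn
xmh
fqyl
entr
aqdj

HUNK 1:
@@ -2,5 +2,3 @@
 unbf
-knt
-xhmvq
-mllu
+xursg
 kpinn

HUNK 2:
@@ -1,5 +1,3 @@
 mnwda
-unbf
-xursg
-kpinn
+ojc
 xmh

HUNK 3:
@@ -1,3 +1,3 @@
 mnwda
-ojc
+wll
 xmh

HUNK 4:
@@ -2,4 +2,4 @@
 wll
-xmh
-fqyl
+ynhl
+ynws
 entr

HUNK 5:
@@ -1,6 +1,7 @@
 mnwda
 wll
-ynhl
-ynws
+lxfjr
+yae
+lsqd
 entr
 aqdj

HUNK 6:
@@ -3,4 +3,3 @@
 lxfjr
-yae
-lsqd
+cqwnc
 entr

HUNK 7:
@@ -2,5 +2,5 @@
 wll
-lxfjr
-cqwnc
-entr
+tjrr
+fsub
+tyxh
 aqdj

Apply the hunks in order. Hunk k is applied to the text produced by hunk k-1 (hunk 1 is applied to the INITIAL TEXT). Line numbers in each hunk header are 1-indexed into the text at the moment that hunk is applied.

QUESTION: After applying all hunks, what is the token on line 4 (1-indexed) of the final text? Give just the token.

Answer: fsub

Derivation:
Hunk 1: at line 2 remove [knt,xhmvq,mllu] add [xursg] -> 8 lines: mnwda unbf xursg kpinn xmh fqyl entr aqdj
Hunk 2: at line 1 remove [unbf,xursg,kpinn] add [ojc] -> 6 lines: mnwda ojc xmh fqyl entr aqdj
Hunk 3: at line 1 remove [ojc] add [wll] -> 6 lines: mnwda wll xmh fqyl entr aqdj
Hunk 4: at line 2 remove [xmh,fqyl] add [ynhl,ynws] -> 6 lines: mnwda wll ynhl ynws entr aqdj
Hunk 5: at line 1 remove [ynhl,ynws] add [lxfjr,yae,lsqd] -> 7 lines: mnwda wll lxfjr yae lsqd entr aqdj
Hunk 6: at line 3 remove [yae,lsqd] add [cqwnc] -> 6 lines: mnwda wll lxfjr cqwnc entr aqdj
Hunk 7: at line 2 remove [lxfjr,cqwnc,entr] add [tjrr,fsub,tyxh] -> 6 lines: mnwda wll tjrr fsub tyxh aqdj
Final line 4: fsub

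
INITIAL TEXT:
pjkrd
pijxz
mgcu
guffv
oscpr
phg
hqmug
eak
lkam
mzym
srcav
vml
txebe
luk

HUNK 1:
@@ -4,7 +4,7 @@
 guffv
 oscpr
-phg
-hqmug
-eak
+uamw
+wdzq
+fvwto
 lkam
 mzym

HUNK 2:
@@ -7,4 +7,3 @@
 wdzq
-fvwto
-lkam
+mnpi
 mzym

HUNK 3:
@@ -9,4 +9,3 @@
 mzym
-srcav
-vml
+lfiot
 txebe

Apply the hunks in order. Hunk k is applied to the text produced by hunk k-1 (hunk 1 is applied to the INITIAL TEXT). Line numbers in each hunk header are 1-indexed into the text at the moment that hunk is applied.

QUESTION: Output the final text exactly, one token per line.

Answer: pjkrd
pijxz
mgcu
guffv
oscpr
uamw
wdzq
mnpi
mzym
lfiot
txebe
luk

Derivation:
Hunk 1: at line 4 remove [phg,hqmug,eak] add [uamw,wdzq,fvwto] -> 14 lines: pjkrd pijxz mgcu guffv oscpr uamw wdzq fvwto lkam mzym srcav vml txebe luk
Hunk 2: at line 7 remove [fvwto,lkam] add [mnpi] -> 13 lines: pjkrd pijxz mgcu guffv oscpr uamw wdzq mnpi mzym srcav vml txebe luk
Hunk 3: at line 9 remove [srcav,vml] add [lfiot] -> 12 lines: pjkrd pijxz mgcu guffv oscpr uamw wdzq mnpi mzym lfiot txebe luk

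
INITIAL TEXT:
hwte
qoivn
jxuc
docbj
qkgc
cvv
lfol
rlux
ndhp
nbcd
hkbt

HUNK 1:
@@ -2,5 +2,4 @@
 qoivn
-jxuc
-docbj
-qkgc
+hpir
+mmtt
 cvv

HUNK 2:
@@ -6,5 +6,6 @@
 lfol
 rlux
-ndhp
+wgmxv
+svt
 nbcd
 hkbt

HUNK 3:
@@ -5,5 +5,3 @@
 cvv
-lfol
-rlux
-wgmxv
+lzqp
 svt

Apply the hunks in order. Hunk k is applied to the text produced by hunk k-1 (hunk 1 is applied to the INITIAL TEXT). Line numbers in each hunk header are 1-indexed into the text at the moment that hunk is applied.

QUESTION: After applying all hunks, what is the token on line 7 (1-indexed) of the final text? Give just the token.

Answer: svt

Derivation:
Hunk 1: at line 2 remove [jxuc,docbj,qkgc] add [hpir,mmtt] -> 10 lines: hwte qoivn hpir mmtt cvv lfol rlux ndhp nbcd hkbt
Hunk 2: at line 6 remove [ndhp] add [wgmxv,svt] -> 11 lines: hwte qoivn hpir mmtt cvv lfol rlux wgmxv svt nbcd hkbt
Hunk 3: at line 5 remove [lfol,rlux,wgmxv] add [lzqp] -> 9 lines: hwte qoivn hpir mmtt cvv lzqp svt nbcd hkbt
Final line 7: svt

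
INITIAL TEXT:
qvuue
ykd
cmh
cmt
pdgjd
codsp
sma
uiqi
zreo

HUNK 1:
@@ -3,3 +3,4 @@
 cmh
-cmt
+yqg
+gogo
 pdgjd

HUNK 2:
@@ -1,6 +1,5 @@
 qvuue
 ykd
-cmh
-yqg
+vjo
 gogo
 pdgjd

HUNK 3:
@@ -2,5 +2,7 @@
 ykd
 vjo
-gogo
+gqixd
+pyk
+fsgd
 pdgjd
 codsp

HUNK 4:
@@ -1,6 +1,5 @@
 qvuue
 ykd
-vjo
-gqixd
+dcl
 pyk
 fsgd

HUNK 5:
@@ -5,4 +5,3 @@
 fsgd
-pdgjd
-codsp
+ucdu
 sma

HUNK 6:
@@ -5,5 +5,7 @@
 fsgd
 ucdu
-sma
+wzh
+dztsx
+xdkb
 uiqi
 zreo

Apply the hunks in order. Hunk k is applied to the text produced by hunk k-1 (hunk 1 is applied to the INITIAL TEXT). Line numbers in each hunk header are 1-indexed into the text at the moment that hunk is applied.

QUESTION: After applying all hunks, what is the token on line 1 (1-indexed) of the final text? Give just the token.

Answer: qvuue

Derivation:
Hunk 1: at line 3 remove [cmt] add [yqg,gogo] -> 10 lines: qvuue ykd cmh yqg gogo pdgjd codsp sma uiqi zreo
Hunk 2: at line 1 remove [cmh,yqg] add [vjo] -> 9 lines: qvuue ykd vjo gogo pdgjd codsp sma uiqi zreo
Hunk 3: at line 2 remove [gogo] add [gqixd,pyk,fsgd] -> 11 lines: qvuue ykd vjo gqixd pyk fsgd pdgjd codsp sma uiqi zreo
Hunk 4: at line 1 remove [vjo,gqixd] add [dcl] -> 10 lines: qvuue ykd dcl pyk fsgd pdgjd codsp sma uiqi zreo
Hunk 5: at line 5 remove [pdgjd,codsp] add [ucdu] -> 9 lines: qvuue ykd dcl pyk fsgd ucdu sma uiqi zreo
Hunk 6: at line 5 remove [sma] add [wzh,dztsx,xdkb] -> 11 lines: qvuue ykd dcl pyk fsgd ucdu wzh dztsx xdkb uiqi zreo
Final line 1: qvuue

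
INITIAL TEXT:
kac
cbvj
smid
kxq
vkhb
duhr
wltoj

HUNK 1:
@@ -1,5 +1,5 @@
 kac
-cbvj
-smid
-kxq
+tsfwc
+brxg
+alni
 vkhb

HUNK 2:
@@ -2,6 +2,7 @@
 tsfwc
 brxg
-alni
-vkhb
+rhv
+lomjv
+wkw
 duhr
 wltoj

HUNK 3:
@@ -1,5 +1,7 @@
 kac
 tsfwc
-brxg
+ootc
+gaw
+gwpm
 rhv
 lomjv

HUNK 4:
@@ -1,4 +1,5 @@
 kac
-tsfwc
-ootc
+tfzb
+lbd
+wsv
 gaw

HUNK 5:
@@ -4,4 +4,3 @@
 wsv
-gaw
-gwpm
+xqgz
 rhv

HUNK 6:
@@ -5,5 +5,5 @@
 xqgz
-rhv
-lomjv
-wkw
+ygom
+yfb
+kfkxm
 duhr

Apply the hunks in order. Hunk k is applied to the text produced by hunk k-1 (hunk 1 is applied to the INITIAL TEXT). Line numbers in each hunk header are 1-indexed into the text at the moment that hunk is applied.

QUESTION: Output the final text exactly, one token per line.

Answer: kac
tfzb
lbd
wsv
xqgz
ygom
yfb
kfkxm
duhr
wltoj

Derivation:
Hunk 1: at line 1 remove [cbvj,smid,kxq] add [tsfwc,brxg,alni] -> 7 lines: kac tsfwc brxg alni vkhb duhr wltoj
Hunk 2: at line 2 remove [alni,vkhb] add [rhv,lomjv,wkw] -> 8 lines: kac tsfwc brxg rhv lomjv wkw duhr wltoj
Hunk 3: at line 1 remove [brxg] add [ootc,gaw,gwpm] -> 10 lines: kac tsfwc ootc gaw gwpm rhv lomjv wkw duhr wltoj
Hunk 4: at line 1 remove [tsfwc,ootc] add [tfzb,lbd,wsv] -> 11 lines: kac tfzb lbd wsv gaw gwpm rhv lomjv wkw duhr wltoj
Hunk 5: at line 4 remove [gaw,gwpm] add [xqgz] -> 10 lines: kac tfzb lbd wsv xqgz rhv lomjv wkw duhr wltoj
Hunk 6: at line 5 remove [rhv,lomjv,wkw] add [ygom,yfb,kfkxm] -> 10 lines: kac tfzb lbd wsv xqgz ygom yfb kfkxm duhr wltoj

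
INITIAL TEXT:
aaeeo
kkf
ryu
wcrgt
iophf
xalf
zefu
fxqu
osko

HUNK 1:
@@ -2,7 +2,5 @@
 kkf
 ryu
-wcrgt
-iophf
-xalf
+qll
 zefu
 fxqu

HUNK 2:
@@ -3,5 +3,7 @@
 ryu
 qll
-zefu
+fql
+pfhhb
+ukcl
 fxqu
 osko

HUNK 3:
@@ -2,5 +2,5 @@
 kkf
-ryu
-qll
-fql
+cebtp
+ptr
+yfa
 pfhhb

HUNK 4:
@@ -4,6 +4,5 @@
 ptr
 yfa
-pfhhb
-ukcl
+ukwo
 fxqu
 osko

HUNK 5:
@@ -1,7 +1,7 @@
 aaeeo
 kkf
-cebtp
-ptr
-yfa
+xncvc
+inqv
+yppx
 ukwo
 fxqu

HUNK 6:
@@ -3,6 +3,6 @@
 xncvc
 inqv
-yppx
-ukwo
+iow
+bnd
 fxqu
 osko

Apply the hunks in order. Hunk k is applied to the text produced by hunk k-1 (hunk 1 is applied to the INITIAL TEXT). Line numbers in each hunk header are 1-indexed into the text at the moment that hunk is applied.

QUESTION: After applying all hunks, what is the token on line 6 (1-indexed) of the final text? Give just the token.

Answer: bnd

Derivation:
Hunk 1: at line 2 remove [wcrgt,iophf,xalf] add [qll] -> 7 lines: aaeeo kkf ryu qll zefu fxqu osko
Hunk 2: at line 3 remove [zefu] add [fql,pfhhb,ukcl] -> 9 lines: aaeeo kkf ryu qll fql pfhhb ukcl fxqu osko
Hunk 3: at line 2 remove [ryu,qll,fql] add [cebtp,ptr,yfa] -> 9 lines: aaeeo kkf cebtp ptr yfa pfhhb ukcl fxqu osko
Hunk 4: at line 4 remove [pfhhb,ukcl] add [ukwo] -> 8 lines: aaeeo kkf cebtp ptr yfa ukwo fxqu osko
Hunk 5: at line 1 remove [cebtp,ptr,yfa] add [xncvc,inqv,yppx] -> 8 lines: aaeeo kkf xncvc inqv yppx ukwo fxqu osko
Hunk 6: at line 3 remove [yppx,ukwo] add [iow,bnd] -> 8 lines: aaeeo kkf xncvc inqv iow bnd fxqu osko
Final line 6: bnd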